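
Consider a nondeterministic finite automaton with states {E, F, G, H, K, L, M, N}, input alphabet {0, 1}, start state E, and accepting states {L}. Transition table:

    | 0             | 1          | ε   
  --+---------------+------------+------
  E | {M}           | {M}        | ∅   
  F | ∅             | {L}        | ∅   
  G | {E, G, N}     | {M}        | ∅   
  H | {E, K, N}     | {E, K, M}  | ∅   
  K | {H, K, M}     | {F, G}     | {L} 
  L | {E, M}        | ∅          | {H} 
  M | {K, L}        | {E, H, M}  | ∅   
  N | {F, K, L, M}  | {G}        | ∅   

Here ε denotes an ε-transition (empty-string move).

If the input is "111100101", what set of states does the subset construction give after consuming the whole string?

{E, F, G, H, K, L, M}

Start in {E}.
Read '1': {E} → {M}.
Read '1': {M} → {E, H, M}.
Read '1': {E, H, M} → {E, H, K, L, M}.
Read '1': {E, H, K, L, M} → {E, F, G, H, K, L, M}.
Read '0': {E, F, G, H, K, L, M} → {E, G, H, K, L, M, N}.
Read '0': {E, G, H, K, L, M, N} → {E, F, G, H, K, L, M, N}.
Read '1': {E, F, G, H, K, L, M, N} → {E, F, G, H, K, L, M}.
Read '0': {E, F, G, H, K, L, M} → {E, G, H, K, L, M, N}.
Read '1': {E, G, H, K, L, M, N} → {E, F, G, H, K, L, M}.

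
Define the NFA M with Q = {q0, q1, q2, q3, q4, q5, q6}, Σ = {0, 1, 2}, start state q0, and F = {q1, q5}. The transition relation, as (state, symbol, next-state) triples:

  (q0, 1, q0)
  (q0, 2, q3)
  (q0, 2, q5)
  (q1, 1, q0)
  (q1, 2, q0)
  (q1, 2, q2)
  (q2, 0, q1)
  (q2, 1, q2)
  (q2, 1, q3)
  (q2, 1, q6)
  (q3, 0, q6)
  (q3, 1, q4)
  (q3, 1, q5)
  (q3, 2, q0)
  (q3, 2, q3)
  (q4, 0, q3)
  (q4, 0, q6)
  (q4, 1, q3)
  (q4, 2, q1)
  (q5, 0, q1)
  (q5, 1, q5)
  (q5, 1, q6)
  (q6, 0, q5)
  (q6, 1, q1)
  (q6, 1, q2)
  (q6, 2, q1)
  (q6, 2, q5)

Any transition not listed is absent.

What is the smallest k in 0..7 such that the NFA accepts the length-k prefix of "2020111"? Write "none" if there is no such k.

1

Start in {q0}.
Read '2': q0→{q3, q5}; now {q3, q5}.
None of the earlier sets intersect F, but {q3, q5} does.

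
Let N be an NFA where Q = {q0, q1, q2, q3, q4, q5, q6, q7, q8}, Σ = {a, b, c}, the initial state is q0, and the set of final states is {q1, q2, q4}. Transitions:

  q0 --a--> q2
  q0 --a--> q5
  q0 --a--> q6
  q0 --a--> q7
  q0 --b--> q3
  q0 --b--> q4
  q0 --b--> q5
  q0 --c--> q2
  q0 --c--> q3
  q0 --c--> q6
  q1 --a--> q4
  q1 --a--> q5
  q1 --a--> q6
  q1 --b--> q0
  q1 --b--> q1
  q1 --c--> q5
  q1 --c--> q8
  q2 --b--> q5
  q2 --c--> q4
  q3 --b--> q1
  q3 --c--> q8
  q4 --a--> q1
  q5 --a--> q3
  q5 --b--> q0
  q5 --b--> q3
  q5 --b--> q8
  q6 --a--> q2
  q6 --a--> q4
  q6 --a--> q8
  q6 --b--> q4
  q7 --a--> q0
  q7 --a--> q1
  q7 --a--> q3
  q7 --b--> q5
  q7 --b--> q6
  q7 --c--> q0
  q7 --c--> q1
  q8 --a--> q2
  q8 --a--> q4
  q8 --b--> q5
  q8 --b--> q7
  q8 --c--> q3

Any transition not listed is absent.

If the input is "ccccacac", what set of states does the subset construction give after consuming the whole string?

Start in {q0}.
Read 'c': {q0} → {q2, q3, q6}.
Read 'c': {q2, q3, q6} → {q4, q8}.
Read 'c': {q4, q8} → {q3}.
Read 'c': {q3} → {q8}.
Read 'a': {q8} → {q2, q4}.
Read 'c': {q2, q4} → {q4}.
Read 'a': {q4} → {q1}.
Read 'c': {q1} → {q5, q8}.

{q5, q8}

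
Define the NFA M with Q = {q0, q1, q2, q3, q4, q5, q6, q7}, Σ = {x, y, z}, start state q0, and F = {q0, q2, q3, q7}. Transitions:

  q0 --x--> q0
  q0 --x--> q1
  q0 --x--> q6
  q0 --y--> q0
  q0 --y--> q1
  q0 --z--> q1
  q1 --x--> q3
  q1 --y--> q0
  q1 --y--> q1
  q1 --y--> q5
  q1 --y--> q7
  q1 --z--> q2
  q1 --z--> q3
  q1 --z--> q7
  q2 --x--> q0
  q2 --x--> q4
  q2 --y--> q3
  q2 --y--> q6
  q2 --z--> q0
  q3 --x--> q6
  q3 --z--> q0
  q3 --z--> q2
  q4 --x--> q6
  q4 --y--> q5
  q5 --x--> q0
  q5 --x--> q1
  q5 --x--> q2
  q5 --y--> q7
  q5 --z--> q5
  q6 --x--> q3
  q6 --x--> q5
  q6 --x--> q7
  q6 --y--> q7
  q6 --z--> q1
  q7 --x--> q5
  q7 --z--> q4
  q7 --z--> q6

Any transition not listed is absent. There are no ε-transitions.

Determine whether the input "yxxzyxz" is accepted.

Start in {q0}.
Read 'y': q0→{q0, q1}; now {q0, q1}.
Read 'x': q0→{q0, q1, q6}, q1→{q3}; now {q0, q1, q3, q6}.
Read 'x': q0→{q0, q1, q6}, q1→{q3}, q3→{q6}, q6→{q3, q5, q7}; now {q0, q1, q3, q5, q6, q7}.
Read 'z': q0→{q1}, q1→{q2, q3, q7}, q3→{q0, q2}, q5→{q5}, q6→{q1}, q7→{q4, q6}; now {q0, q1, q2, q3, q4, q5, q6, q7}.
Read 'y': q0→{q0, q1}, q1→{q0, q1, q5, q7}, q2→{q3, q6}, q3→∅, q4→{q5}, q5→{q7}, q6→{q7}, q7→∅; now {q0, q1, q3, q5, q6, q7}.
Read 'x': q0→{q0, q1, q6}, q1→{q3}, q3→{q6}, q5→{q0, q1, q2}, q6→{q3, q5, q7}, q7→{q5}; now {q0, q1, q2, q3, q5, q6, q7}.
Read 'z': q0→{q1}, q1→{q2, q3, q7}, q2→{q0}, q3→{q0, q2}, q5→{q5}, q6→{q1}, q7→{q4, q6}; now {q0, q1, q2, q3, q4, q5, q6, q7}.
The final set {q0, q1, q2, q3, q4, q5, q6, q7} contains the accepting states q0, q2, q3, q7.

Yes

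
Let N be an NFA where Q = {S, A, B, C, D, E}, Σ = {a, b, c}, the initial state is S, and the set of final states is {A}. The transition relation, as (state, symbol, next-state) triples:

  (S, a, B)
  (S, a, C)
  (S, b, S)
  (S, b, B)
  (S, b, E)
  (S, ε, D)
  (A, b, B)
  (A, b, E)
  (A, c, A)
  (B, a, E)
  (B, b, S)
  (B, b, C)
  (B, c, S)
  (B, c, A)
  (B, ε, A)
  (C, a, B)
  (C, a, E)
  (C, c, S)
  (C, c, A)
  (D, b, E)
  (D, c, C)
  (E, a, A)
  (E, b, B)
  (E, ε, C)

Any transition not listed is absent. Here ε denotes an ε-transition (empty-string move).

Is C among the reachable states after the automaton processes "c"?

Yes

Start: ε-closure({S}) = {S, D}.
Read 'c': S→∅, D→{C}; now {C}.
State C is in {C}.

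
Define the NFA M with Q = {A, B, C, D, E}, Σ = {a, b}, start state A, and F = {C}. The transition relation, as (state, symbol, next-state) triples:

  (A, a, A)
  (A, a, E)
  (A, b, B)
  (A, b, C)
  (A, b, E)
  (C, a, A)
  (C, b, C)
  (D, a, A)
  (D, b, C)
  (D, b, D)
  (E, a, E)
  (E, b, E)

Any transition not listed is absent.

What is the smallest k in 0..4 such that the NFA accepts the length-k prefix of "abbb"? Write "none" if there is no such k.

Start in {A}.
Read 'a': {A} → {A, E}.
Read 'b': {A, E} → {B, C, E}.
None of the earlier sets intersect F, but {B, C, E} does.

2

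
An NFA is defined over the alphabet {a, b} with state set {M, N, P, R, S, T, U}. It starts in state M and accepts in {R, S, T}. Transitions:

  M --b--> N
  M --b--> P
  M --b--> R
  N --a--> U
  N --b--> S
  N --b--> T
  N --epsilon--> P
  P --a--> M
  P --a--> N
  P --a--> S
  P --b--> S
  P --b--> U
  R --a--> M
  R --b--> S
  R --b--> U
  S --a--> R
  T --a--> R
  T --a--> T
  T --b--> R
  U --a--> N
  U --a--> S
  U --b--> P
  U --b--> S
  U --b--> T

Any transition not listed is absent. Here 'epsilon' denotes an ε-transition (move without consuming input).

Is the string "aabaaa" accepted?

No

Start in {M}.
Read 'a': M→∅; now ∅.
The set is empty and remains empty for the remaining 5 symbols.
The final set ∅ contains no accepting state.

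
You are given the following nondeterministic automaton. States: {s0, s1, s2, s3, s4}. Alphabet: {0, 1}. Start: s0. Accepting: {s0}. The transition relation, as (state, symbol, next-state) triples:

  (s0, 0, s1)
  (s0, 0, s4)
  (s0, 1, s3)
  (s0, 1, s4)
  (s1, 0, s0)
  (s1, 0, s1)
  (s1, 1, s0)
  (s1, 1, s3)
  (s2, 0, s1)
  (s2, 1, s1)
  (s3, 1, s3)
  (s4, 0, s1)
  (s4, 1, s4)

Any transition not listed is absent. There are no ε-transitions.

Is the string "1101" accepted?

Yes

Start in {s0}.
Read '1': s0→{s3, s4}; now {s3, s4}.
Read '1': s3→{s3}, s4→{s4}; now {s3, s4}.
Read '0': s3→∅, s4→{s1}; now {s1}.
Read '1': s1→{s0, s3}; now {s0, s3}.
The final set {s0, s3} contains the accepting state s0.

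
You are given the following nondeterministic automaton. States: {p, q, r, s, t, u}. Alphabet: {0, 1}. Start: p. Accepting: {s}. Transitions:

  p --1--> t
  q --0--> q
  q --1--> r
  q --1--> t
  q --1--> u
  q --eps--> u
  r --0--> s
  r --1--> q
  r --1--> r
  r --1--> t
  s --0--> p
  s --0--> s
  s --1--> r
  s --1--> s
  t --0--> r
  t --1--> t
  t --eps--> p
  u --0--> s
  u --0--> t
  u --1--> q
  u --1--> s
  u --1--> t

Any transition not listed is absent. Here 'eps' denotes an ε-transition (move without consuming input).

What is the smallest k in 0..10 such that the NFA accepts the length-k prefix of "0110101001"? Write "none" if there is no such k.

none

Start in {p}.
Read '0': {p} → ∅.
The set is empty and remains empty for the remaining 9 symbols.
No reachable set along the way intersects F.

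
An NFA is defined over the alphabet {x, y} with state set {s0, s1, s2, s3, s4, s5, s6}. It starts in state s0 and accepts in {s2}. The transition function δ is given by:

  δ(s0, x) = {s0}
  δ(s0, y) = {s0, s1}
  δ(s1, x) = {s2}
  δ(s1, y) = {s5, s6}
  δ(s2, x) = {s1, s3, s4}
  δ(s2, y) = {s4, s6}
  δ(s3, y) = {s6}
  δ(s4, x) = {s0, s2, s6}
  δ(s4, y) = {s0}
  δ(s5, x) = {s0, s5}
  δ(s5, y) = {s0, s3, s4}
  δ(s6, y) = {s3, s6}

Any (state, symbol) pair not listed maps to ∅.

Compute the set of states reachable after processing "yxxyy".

Start in {s0}.
Read 'y': {s0} → {s0, s1}.
Read 'x': {s0, s1} → {s0, s2}.
Read 'x': {s0, s2} → {s0, s1, s3, s4}.
Read 'y': {s0, s1, s3, s4} → {s0, s1, s5, s6}.
Read 'y': {s0, s1, s5, s6} → {s0, s1, s3, s4, s5, s6}.

{s0, s1, s3, s4, s5, s6}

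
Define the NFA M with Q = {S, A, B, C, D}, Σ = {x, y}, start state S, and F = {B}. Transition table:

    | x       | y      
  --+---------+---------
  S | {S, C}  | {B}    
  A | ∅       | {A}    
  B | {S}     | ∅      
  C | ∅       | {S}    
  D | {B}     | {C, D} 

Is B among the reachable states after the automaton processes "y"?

Yes

Start in {S}.
Read 'y': S→{B}; now {B}.
State B is in {B}.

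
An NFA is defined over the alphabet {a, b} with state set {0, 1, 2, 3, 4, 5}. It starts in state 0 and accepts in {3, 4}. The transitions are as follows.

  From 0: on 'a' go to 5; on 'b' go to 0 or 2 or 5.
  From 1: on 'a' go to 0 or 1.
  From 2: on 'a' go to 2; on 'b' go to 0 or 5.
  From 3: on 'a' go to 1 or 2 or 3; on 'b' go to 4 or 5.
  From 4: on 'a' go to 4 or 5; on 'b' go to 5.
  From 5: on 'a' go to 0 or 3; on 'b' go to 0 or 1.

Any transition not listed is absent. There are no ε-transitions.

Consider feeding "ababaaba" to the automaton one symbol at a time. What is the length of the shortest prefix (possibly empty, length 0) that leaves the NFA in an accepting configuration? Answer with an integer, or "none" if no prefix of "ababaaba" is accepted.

Start in {0}.
Read 'a': {0} → {5}.
Read 'b': {5} → {0, 1}.
Read 'a': {0, 1} → {0, 1, 5}.
Read 'b': {0, 1, 5} → {0, 1, 2, 5}.
Read 'a': {0, 1, 2, 5} → {0, 1, 2, 3, 5}.
None of the earlier sets intersect F, but {0, 1, 2, 3, 5} does.

5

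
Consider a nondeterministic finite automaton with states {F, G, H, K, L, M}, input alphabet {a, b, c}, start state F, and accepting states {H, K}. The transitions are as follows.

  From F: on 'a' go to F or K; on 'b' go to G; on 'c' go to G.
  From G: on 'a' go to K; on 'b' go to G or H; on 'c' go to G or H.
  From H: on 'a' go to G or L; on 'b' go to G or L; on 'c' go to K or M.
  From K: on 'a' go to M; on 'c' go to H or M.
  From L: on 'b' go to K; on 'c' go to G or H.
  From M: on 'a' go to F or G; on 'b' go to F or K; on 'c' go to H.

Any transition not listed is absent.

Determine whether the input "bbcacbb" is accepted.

Start in {F}.
Read 'b': {F} → {G}.
Read 'b': {G} → {G, H}.
Read 'c': {G, H} → {G, H, K, M}.
Read 'a': {G, H, K, M} → {F, G, K, L, M}.
Read 'c': {F, G, K, L, M} → {G, H, M}.
Read 'b': {G, H, M} → {F, G, H, K, L}.
Read 'b': {F, G, H, K, L} → {G, H, K, L}.
The final set {G, H, K, L} contains the accepting states H, K.

Yes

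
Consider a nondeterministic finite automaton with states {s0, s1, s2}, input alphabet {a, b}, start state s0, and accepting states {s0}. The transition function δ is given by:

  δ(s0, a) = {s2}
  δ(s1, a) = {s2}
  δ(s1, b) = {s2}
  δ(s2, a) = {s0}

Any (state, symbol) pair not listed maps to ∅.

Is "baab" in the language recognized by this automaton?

No

Start in {s0}.
Read 'b': s0→∅; now ∅.
The set is empty and remains empty for the remaining 3 symbols.
The final set ∅ contains no accepting state.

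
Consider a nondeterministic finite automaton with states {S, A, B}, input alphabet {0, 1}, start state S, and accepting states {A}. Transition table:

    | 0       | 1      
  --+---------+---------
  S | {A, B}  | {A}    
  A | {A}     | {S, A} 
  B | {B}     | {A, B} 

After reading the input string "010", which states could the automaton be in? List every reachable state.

{A, B}

Start in {S}.
Read '0': S→{A, B}; now {A, B}.
Read '1': A→{S, A}, B→{A, B}; now {S, A, B}.
Read '0': S→{A, B}, A→{A}, B→{B}; now {A, B}.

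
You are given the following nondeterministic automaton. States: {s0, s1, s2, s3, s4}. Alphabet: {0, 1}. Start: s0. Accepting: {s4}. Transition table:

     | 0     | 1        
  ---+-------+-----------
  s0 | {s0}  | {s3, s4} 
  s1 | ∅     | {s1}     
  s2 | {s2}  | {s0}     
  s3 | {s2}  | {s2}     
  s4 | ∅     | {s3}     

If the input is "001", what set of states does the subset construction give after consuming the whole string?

{s3, s4}

Start in {s0}.
Read '0': s0→{s0}; now {s0}.
Read '0': s0→{s0}; now {s0}.
Read '1': s0→{s3, s4}; now {s3, s4}.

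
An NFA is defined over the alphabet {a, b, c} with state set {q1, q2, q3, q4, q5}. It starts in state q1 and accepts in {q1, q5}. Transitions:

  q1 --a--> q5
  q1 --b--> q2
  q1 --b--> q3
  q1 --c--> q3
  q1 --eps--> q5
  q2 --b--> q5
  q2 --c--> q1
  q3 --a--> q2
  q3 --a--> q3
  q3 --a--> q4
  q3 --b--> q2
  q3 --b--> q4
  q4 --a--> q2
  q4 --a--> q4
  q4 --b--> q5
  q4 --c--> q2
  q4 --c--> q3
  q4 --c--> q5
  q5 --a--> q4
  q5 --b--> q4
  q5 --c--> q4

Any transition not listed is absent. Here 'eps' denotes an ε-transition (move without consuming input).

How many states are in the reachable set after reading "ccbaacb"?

Start: ε-closure({q1}) = {q1, q5}.
Read 'c': q1→{q3}, q5→{q4}; now {q3, q4}.
Read 'c': q3→∅, q4→{q2, q3, q5}; now {q2, q3, q5}.
Read 'b': q2→{q5}, q3→{q2, q4}, q5→{q4}; now {q2, q4, q5}.
Read 'a': q2→∅, q4→{q2, q4}, q5→{q4}; now {q2, q4}.
Read 'a': q2→∅, q4→{q2, q4}; now {q2, q4}.
Read 'c': q2→{q1}, q4→{q2, q3, q5}; now {q1, q2, q3, q5}.
Read 'b': q1→{q2, q3}, q2→{q5}, q3→{q2, q4}, q5→{q4}; now {q2, q3, q4, q5}.
That set has 4 states.

4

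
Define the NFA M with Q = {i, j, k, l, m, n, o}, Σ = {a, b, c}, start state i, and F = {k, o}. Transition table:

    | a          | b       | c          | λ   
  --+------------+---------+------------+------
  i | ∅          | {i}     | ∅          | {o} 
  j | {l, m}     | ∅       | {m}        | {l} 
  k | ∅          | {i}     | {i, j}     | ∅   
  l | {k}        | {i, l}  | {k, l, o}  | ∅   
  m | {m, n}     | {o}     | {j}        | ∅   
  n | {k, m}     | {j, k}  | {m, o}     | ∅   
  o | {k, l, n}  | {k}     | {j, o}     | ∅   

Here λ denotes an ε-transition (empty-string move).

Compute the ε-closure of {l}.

Begin with {l}.
No ε-moves leave this set, so the closure equals the set itself.

{l}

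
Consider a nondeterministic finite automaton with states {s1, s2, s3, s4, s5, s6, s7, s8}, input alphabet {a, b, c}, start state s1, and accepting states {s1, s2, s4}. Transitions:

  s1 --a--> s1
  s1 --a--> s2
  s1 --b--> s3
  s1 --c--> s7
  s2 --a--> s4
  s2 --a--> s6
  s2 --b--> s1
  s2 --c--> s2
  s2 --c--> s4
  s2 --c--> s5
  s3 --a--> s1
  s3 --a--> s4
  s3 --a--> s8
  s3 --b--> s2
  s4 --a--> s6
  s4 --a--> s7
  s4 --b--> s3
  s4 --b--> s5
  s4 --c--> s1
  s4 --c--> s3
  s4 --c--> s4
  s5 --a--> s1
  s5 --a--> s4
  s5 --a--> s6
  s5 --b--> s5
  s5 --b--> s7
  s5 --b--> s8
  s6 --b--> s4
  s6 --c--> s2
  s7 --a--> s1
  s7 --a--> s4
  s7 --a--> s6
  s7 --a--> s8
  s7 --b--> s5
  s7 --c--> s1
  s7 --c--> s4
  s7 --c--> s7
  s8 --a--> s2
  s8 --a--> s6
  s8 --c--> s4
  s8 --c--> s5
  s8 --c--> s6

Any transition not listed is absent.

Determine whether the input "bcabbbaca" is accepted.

No

Start in {s1}.
Read 'b': s1→{s3}; now {s3}.
Read 'c': s3→∅; now ∅.
The set is empty and remains empty for the remaining 7 symbols.
The final set ∅ contains no accepting state.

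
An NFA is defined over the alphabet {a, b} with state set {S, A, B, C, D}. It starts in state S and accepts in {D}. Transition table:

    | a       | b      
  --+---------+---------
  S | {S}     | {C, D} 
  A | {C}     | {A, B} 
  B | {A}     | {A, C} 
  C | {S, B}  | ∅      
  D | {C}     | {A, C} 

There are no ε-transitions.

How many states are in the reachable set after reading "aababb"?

3

Start in {S}.
Read 'a': {S} → {S}.
Read 'a': {S} → {S}.
Read 'b': {S} → {C, D}.
Read 'a': {C, D} → {S, B, C}.
Read 'b': {S, B, C} → {A, C, D}.
Read 'b': {A, C, D} → {A, B, C}.
That set has 3 states.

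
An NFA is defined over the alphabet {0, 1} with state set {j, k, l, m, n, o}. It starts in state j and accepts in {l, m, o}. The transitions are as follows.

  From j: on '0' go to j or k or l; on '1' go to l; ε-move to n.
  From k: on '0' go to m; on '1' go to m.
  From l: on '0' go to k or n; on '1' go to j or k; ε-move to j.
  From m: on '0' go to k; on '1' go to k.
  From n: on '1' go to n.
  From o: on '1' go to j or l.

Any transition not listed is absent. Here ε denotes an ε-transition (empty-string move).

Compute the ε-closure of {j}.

{j, n}

Begin with {j}.
ε-move j → n; add n.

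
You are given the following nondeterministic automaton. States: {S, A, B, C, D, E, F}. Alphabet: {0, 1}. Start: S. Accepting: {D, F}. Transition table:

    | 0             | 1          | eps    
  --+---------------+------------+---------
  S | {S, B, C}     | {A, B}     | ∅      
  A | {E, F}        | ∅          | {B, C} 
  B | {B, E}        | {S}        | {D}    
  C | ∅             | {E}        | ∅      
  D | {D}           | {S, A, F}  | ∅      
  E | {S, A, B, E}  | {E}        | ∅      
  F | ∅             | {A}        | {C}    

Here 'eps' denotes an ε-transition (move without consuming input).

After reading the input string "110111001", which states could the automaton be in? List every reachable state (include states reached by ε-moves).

{S, A, B, C, D, E, F}

Start in {S}.
Read '1': {S} → {A, B, C, D}.
Read '1': {A, B, C, D} → {S, A, B, C, D, E, F}.
Read '0': {S, A, B, C, D, E, F} → {S, A, B, C, D, E, F}.
Read '1': {S, A, B, C, D, E, F} → {S, A, B, C, D, E, F}.
Read '1': {S, A, B, C, D, E, F} → {S, A, B, C, D, E, F}.
Read '1': {S, A, B, C, D, E, F} → {S, A, B, C, D, E, F}.
Read '0': {S, A, B, C, D, E, F} → {S, A, B, C, D, E, F}.
Read '0': {S, A, B, C, D, E, F} → {S, A, B, C, D, E, F}.
Read '1': {S, A, B, C, D, E, F} → {S, A, B, C, D, E, F}.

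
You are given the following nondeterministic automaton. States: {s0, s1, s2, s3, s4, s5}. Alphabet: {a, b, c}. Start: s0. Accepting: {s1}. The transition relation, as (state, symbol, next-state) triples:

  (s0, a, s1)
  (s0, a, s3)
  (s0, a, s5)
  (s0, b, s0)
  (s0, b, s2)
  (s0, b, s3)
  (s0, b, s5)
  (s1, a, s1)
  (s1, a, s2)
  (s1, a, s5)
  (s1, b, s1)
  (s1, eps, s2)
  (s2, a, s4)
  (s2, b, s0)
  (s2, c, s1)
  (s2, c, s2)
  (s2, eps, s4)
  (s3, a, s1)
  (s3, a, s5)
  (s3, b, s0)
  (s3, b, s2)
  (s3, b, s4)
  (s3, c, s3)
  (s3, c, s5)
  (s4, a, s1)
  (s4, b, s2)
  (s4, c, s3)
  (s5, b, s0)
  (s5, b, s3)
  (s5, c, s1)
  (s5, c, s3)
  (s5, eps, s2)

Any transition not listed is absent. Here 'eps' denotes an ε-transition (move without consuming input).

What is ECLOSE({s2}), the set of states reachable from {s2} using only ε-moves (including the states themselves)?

{s2, s4}

Begin with {s2}.
ε-move s2 → s4; add s4.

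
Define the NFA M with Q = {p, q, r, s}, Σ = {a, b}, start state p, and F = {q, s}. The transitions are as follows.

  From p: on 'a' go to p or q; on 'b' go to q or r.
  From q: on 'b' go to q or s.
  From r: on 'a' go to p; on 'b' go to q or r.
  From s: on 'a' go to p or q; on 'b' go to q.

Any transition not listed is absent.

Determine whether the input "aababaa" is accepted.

Yes

Start in {p}.
Read 'a': {p} → {p, q}.
Read 'a': {p, q} → {p, q}.
Read 'b': {p, q} → {q, r, s}.
Read 'a': {q, r, s} → {p, q}.
Read 'b': {p, q} → {q, r, s}.
Read 'a': {q, r, s} → {p, q}.
Read 'a': {p, q} → {p, q}.
The final set {p, q} contains the accepting state q.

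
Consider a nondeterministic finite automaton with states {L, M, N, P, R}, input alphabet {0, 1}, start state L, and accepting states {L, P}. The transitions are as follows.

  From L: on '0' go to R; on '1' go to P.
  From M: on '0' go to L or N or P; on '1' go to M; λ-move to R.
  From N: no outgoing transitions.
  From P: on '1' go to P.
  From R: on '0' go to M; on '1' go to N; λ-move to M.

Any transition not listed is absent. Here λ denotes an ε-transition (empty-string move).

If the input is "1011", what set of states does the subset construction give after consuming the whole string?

∅

Start in {L}.
Read '1': L→{P}; now {P}.
Read '0': P→∅; now ∅.
The set is empty and remains empty for the remaining 2 symbols.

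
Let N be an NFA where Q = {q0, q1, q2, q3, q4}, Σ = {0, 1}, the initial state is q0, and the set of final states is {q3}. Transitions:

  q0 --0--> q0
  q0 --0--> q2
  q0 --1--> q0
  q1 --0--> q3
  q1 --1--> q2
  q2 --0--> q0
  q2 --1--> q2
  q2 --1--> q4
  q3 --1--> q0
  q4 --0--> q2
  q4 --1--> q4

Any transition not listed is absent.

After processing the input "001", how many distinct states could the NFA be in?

3

Start in {q0}.
Read '0': {q0} → {q0, q2}.
Read '0': {q0, q2} → {q0, q2}.
Read '1': {q0, q2} → {q0, q2, q4}.
That set has 3 states.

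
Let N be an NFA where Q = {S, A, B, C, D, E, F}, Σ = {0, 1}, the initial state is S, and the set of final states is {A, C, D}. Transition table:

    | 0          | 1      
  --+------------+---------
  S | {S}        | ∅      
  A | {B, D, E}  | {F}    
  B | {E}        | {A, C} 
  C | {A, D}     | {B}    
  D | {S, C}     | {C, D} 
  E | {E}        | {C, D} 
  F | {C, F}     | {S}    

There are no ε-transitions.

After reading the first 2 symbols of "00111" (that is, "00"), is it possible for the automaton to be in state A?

Start in {S}.
Read '0': {S} → {S}.
Read '0': {S} → {S}.
State A is not in {S}.

No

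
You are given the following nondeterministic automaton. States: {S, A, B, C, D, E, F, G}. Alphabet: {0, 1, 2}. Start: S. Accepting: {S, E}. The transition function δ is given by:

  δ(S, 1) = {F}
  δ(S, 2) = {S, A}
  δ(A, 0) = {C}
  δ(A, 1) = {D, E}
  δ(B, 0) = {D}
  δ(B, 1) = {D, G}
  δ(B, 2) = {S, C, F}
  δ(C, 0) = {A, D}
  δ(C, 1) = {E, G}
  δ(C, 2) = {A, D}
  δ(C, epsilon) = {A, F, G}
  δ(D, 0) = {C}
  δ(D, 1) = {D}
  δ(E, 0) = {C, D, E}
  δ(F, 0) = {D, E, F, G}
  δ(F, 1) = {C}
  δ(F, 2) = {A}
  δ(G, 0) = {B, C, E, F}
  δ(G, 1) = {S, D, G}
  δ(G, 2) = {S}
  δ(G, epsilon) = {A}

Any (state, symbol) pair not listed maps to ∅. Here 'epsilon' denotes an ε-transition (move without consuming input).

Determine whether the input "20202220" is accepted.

No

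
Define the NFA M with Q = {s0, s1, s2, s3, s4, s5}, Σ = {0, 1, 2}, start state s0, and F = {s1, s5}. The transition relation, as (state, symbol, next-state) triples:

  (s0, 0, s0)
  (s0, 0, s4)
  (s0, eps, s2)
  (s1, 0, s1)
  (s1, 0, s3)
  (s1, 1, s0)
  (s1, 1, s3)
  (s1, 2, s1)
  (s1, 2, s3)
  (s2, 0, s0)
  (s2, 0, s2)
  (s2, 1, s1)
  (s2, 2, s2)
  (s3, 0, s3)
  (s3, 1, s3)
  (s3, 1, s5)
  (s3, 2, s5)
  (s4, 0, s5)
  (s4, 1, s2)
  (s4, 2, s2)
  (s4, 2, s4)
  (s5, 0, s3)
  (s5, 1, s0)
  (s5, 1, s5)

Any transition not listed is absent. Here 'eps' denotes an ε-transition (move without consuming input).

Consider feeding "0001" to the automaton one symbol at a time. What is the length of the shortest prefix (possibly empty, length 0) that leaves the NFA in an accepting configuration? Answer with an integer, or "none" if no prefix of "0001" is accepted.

2

Start: ε-closure({s0}) = {s0, s2}.
Read '0': s0→{s0, s4}, s2→{s0, s2}; now {s0, s2, s4}.
Read '0': s0→{s0, s4}, s2→{s0, s2}, s4→{s5}; now {s0, s2, s4, s5}.
None of the earlier sets intersect F, but {s0, s2, s4, s5} does.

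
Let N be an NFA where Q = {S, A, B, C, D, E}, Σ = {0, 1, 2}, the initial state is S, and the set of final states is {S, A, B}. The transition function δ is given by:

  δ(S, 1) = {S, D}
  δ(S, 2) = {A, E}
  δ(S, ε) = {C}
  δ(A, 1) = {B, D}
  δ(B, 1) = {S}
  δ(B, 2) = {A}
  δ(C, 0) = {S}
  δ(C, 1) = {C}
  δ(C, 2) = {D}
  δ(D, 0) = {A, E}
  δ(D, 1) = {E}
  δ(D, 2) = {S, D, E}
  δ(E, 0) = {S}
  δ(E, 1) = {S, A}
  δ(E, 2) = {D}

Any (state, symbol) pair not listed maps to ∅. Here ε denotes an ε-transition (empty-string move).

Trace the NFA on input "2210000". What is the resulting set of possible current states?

{S, C}

Start: ε-closure({S}) = {S, C}.
Read '2': S→{A, E}, C→{D}; now {A, D, E}.
Read '2': A→∅, D→{S, D, E}, E→{D}; union {S, D, E}; ε-closure = {S, C, D, E}.
Read '1': S→{S, D}, C→{C}, D→{E}, E→{S, A}; now {S, A, C, D, E}.
Read '0': S→∅, A→∅, C→{S}, D→{A, E}, E→{S}; union {S, A, E}; ε-closure = {S, A, C, E}.
Read '0': S→∅, A→∅, C→{S}, E→{S}; union {S}; ε-closure = {S, C}.
Read '0': S→∅, C→{S}; union {S}; ε-closure = {S, C}.
Read '0': S→∅, C→{S}; union {S}; ε-closure = {S, C}.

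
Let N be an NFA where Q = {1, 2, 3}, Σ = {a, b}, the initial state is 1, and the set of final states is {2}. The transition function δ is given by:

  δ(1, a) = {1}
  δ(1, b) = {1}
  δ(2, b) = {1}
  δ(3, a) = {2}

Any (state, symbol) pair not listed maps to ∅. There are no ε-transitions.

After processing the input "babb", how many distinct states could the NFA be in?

1

Start in {1}.
Read 'b': 1→{1}; now {1}.
Read 'a': 1→{1}; now {1}.
Read 'b': 1→{1}; now {1}.
Read 'b': 1→{1}; now {1}.
That set has 1 state.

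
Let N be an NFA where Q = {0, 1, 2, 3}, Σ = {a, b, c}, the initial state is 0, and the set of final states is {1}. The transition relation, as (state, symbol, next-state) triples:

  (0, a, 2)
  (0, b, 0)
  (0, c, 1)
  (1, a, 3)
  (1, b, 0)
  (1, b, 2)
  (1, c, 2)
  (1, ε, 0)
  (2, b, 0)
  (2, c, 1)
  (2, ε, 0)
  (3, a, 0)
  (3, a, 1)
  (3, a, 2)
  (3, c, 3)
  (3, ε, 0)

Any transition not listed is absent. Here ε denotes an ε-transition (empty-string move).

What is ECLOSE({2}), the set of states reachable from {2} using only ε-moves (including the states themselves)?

Begin with {2}.
ε-move 2 → 0; add 0.

{0, 2}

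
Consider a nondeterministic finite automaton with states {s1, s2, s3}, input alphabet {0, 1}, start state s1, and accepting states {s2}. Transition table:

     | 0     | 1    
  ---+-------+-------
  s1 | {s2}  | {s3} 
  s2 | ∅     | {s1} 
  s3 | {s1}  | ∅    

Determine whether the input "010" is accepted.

Start in {s1}.
Read '0': s1→{s2}; now {s2}.
Read '1': s2→{s1}; now {s1}.
Read '0': s1→{s2}; now {s2}.
The final set {s2} contains the accepting state s2.

Yes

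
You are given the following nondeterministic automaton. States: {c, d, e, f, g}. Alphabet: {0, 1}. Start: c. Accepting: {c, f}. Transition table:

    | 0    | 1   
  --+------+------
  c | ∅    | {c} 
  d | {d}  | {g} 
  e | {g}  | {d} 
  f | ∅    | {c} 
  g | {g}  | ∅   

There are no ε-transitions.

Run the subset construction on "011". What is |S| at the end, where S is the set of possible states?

Start in {c}.
Read '0': {c} → ∅.
The set is empty and remains empty for the remaining 2 symbols.
That set has 0 states.

0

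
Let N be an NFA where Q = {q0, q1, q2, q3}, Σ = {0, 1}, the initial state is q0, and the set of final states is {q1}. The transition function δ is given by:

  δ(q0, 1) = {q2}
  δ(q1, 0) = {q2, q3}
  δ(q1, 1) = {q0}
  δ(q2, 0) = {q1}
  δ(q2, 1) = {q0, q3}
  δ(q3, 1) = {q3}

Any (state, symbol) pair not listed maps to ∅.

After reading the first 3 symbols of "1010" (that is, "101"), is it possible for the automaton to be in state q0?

Yes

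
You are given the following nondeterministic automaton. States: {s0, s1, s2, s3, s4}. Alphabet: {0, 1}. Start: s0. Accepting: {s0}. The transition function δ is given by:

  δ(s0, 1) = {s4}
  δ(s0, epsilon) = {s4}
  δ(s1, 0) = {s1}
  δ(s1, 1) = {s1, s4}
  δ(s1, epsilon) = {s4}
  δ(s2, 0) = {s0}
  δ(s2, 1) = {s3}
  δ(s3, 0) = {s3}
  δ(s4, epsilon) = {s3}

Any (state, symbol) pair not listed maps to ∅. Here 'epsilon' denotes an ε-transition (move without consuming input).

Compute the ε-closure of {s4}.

{s3, s4}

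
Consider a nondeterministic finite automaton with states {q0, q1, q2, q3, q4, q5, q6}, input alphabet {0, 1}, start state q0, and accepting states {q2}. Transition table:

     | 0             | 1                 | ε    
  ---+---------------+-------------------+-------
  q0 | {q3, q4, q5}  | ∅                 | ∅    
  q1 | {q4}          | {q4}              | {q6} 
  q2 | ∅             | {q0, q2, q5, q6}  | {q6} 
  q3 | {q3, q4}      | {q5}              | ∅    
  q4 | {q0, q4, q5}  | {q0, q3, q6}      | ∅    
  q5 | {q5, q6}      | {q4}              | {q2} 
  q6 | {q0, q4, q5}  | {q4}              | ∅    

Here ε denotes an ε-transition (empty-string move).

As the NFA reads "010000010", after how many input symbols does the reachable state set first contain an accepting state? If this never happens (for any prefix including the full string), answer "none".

1

Start in {q0}.
Read '0': {q0} → {q2, q3, q4, q5, q6}.
None of the earlier sets intersect F, but {q2, q3, q4, q5, q6} does.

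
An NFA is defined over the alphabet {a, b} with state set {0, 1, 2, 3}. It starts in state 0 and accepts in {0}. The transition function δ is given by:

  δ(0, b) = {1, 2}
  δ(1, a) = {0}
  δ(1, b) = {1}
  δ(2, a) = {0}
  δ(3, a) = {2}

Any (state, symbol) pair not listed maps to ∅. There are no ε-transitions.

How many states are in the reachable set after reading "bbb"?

Start in {0}.
Read 'b': 0→{1, 2}; now {1, 2}.
Read 'b': 1→{1}, 2→∅; now {1}.
Read 'b': 1→{1}; now {1}.
That set has 1 state.

1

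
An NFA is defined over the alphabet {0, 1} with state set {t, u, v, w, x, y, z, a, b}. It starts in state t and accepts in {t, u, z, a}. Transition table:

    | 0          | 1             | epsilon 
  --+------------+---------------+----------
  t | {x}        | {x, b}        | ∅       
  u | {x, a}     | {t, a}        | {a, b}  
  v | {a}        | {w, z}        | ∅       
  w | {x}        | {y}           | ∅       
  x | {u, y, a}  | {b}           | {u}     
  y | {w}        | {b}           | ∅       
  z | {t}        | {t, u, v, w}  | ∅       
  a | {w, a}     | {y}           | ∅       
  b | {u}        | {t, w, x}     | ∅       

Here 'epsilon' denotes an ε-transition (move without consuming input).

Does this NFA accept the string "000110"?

Start in {t}.
Read '0': {t} → {u, x, a, b}.
Read '0': {u, x, a, b} → {u, w, x, y, a, b}.
Read '0': {u, w, x, y, a, b} → {u, w, x, y, a, b}.
Read '1': {u, w, x, y, a, b} → {t, u, w, x, y, a, b}.
Read '1': {t, u, w, x, y, a, b} → {t, u, w, x, y, a, b}.
Read '0': {t, u, w, x, y, a, b} → {u, w, x, y, a, b}.
The final set {u, w, x, y, a, b} contains the accepting states u, a.

Yes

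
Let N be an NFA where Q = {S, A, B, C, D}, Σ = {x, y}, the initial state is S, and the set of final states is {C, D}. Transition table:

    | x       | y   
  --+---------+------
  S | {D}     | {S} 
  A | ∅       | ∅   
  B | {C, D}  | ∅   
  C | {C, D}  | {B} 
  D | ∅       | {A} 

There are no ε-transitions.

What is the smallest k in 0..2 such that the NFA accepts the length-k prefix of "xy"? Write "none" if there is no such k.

1

Start in {S}.
Read 'x': S→{D}; now {D}.
None of the earlier sets intersect F, but {D} does.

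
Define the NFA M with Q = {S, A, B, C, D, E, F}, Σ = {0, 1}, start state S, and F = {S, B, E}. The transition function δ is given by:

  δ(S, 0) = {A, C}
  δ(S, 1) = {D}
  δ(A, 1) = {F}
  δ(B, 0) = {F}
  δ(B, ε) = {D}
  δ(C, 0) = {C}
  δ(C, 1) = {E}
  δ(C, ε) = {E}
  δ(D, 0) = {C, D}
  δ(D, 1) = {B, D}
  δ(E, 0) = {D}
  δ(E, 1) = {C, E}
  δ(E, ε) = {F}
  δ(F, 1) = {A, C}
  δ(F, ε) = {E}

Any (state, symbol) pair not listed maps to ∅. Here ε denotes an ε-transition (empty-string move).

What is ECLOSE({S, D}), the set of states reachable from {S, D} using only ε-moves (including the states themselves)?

Begin with {S, D}.
No ε-moves leave this set, so the closure equals the set itself.

{S, D}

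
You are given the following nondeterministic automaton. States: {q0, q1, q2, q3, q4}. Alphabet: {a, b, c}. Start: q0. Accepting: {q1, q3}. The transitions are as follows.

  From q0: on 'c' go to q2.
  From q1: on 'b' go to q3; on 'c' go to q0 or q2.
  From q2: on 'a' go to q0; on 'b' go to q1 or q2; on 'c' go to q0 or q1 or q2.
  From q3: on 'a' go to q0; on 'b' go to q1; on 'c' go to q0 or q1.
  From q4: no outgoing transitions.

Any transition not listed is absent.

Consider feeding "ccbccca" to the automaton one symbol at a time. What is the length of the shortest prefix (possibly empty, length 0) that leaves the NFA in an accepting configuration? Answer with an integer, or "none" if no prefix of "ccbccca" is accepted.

Start in {q0}.
Read 'c': {q0} → {q2}.
Read 'c': {q2} → {q0, q1, q2}.
None of the earlier sets intersect F, but {q0, q1, q2} does.

2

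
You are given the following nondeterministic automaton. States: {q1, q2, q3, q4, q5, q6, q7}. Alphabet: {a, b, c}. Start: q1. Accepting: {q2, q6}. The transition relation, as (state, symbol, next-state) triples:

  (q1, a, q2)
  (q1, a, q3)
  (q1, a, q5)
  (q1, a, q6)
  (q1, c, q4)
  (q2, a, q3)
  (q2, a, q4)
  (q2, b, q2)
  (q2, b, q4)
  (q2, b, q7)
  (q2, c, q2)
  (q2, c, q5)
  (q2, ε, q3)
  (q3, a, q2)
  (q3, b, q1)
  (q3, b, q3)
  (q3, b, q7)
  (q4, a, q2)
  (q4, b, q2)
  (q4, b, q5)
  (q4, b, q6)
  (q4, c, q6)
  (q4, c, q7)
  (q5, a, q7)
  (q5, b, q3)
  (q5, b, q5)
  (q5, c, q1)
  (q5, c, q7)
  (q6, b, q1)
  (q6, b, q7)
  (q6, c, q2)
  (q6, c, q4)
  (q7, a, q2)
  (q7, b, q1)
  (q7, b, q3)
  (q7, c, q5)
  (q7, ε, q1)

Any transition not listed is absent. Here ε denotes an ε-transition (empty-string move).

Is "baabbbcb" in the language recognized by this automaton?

No

Start in {q1}.
Read 'b': {q1} → ∅.
The set is empty and remains empty for the remaining 7 symbols.
The final set ∅ contains no accepting state.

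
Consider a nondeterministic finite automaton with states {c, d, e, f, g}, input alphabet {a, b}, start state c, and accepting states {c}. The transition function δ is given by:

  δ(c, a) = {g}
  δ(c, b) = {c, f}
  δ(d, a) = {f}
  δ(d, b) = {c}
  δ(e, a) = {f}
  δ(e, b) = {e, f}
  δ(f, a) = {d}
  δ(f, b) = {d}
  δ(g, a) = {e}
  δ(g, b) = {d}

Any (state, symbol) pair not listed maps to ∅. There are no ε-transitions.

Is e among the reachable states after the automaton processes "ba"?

No

Start in {c}.
Read 'b': {c} → {c, f}.
Read 'a': {c, f} → {d, g}.
State e is not in {d, g}.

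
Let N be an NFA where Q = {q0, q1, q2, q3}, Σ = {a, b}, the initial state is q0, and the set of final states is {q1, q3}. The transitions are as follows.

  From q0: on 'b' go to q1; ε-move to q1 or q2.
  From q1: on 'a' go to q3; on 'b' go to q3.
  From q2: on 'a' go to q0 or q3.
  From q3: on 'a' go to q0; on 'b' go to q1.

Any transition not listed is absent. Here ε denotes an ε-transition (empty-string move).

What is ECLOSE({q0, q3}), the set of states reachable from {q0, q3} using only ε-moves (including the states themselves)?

{q0, q1, q2, q3}

Begin with {q0, q3}.
ε-move q0 → q1; add q1.
ε-move q0 → q2; add q2.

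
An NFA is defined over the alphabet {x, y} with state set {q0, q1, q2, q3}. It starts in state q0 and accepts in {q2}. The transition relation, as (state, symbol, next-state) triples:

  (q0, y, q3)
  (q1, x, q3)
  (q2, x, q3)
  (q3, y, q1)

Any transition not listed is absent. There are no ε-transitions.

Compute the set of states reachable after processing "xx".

∅

Start in {q0}.
Read 'x': {q0} → ∅.
The set is empty and remains empty for the remaining 1 symbol.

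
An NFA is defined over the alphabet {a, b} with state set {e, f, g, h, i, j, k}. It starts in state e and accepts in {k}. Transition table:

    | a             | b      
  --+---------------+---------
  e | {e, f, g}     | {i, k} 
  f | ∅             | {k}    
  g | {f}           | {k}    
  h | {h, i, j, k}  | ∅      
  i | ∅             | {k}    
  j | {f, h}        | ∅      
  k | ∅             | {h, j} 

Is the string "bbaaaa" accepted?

Yes

Start in {e}.
Read 'b': {e} → {i, k}.
Read 'b': {i, k} → {h, j, k}.
Read 'a': {h, j, k} → {f, h, i, j, k}.
Read 'a': {f, h, i, j, k} → {f, h, i, j, k}.
Read 'a': {f, h, i, j, k} → {f, h, i, j, k}.
Read 'a': {f, h, i, j, k} → {f, h, i, j, k}.
The final set {f, h, i, j, k} contains the accepting state k.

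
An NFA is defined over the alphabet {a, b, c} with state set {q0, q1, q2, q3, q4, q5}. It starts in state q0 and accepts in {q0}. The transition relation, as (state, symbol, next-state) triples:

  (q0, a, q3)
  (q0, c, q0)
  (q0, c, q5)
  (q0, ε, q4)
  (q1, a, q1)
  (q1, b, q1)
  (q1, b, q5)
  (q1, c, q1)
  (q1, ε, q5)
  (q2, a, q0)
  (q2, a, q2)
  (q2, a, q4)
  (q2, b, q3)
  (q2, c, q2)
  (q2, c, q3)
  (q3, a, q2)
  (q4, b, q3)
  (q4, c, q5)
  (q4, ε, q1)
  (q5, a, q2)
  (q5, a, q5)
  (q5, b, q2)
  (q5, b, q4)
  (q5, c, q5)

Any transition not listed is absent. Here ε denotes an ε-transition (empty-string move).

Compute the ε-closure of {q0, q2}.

Begin with {q0, q2}.
ε-move q0 → q4; add q4.
ε-move q4 → q1; add q1.
ε-move q1 → q5; add q5.

{q0, q1, q2, q4, q5}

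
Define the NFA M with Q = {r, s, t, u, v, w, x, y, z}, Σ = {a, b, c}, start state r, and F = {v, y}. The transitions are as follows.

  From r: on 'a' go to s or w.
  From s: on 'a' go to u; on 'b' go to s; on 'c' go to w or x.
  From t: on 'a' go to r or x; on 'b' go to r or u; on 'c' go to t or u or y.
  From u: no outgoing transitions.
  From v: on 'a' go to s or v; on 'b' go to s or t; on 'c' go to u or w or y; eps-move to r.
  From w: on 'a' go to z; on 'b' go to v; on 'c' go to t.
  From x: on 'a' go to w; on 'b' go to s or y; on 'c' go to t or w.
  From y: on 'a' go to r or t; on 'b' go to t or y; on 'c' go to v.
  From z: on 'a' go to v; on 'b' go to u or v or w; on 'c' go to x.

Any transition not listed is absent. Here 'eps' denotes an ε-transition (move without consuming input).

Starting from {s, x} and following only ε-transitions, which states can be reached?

{s, x}

Begin with {s, x}.
No ε-moves leave this set, so the closure equals the set itself.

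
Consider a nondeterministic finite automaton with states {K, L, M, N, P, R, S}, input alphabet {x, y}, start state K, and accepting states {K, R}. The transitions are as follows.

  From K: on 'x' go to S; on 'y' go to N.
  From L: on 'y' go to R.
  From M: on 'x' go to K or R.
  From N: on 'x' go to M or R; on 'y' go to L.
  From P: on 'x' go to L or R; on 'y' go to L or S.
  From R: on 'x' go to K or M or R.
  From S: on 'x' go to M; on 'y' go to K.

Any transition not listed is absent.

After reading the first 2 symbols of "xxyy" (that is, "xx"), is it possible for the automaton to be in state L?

No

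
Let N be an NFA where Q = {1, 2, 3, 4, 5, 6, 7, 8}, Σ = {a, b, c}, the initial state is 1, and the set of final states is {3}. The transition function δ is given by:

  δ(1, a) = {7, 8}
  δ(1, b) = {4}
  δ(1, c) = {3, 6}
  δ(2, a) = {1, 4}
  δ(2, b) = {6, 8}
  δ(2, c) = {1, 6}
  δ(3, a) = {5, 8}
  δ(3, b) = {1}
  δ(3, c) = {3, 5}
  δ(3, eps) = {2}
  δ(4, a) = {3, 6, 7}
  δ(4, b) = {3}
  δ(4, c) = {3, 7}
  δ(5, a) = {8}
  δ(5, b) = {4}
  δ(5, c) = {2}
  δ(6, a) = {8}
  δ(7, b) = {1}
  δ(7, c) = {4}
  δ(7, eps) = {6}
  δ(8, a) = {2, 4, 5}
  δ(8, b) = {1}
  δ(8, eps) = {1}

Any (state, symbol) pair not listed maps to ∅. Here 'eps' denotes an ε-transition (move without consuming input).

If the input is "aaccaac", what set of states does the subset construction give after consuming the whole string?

{1, 2, 3, 4, 5, 6, 7}

Start in {1}.
Read 'a': 1→{7, 8}; union {7, 8}; ε-closure = {1, 6, 7, 8}.
Read 'a': 1→{7, 8}, 6→{8}, 7→∅, 8→{2, 4, 5}; union {2, 4, 5, 7, 8}; ε-closure = {1, 2, 4, 5, 6, 7, 8}.
Read 'c': 1→{3, 6}, 2→{1, 6}, 4→{3, 7}, 5→{2}, 6→∅, 7→{4}, 8→∅; now {1, 2, 3, 4, 6, 7}.
Read 'c': 1→{3, 6}, 2→{1, 6}, 3→{3, 5}, 4→{3, 7}, 6→∅, 7→{4}; union {1, 3, 4, 5, 6, 7}; ε-closure = {1, 2, 3, 4, 5, 6, 7}.
Read 'a': 1→{7, 8}, 2→{1, 4}, 3→{5, 8}, 4→{3, 6, 7}, 5→{8}, 6→{8}, 7→∅; union {1, 3, 4, 5, 6, 7, 8}; ε-closure = {1, 2, 3, 4, 5, 6, 7, 8}.
Read 'a': 1→{7, 8}, 2→{1, 4}, 3→{5, 8}, 4→{3, 6, 7}, 5→{8}, 6→{8}, 7→∅, 8→{2, 4, 5}; now {1, 2, 3, 4, 5, 6, 7, 8}.
Read 'c': 1→{3, 6}, 2→{1, 6}, 3→{3, 5}, 4→{3, 7}, 5→{2}, 6→∅, 7→{4}, 8→∅; now {1, 2, 3, 4, 5, 6, 7}.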